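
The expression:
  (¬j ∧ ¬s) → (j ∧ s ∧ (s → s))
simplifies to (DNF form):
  j ∨ s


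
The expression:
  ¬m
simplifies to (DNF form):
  ¬m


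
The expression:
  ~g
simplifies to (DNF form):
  ~g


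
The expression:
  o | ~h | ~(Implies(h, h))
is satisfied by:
  {o: True, h: False}
  {h: False, o: False}
  {h: True, o: True}


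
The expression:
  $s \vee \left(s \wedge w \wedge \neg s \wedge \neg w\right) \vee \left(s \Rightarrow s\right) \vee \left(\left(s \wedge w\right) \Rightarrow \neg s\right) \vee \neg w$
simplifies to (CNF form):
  $\text{True}$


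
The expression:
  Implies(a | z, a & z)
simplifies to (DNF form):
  (a & z) | (~a & ~z)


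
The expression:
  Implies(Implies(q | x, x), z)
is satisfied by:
  {q: True, z: True, x: False}
  {z: True, x: False, q: False}
  {q: True, z: True, x: True}
  {z: True, x: True, q: False}
  {q: True, x: False, z: False}


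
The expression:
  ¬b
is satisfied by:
  {b: False}


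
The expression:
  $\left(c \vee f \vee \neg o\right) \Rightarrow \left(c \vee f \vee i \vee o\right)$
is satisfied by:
  {i: True, o: True, c: True, f: True}
  {i: True, o: True, c: True, f: False}
  {i: True, o: True, f: True, c: False}
  {i: True, o: True, f: False, c: False}
  {i: True, c: True, f: True, o: False}
  {i: True, c: True, f: False, o: False}
  {i: True, c: False, f: True, o: False}
  {i: True, c: False, f: False, o: False}
  {o: True, c: True, f: True, i: False}
  {o: True, c: True, f: False, i: False}
  {o: True, f: True, c: False, i: False}
  {o: True, f: False, c: False, i: False}
  {c: True, f: True, o: False, i: False}
  {c: True, o: False, f: False, i: False}
  {f: True, o: False, c: False, i: False}


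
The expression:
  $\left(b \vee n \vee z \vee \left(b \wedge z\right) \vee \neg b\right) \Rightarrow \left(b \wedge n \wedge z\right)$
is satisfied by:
  {z: True, b: True, n: True}


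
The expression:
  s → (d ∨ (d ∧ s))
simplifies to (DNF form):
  d ∨ ¬s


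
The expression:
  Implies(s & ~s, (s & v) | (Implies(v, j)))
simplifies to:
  True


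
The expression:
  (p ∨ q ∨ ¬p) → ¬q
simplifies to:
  ¬q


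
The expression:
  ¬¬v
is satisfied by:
  {v: True}


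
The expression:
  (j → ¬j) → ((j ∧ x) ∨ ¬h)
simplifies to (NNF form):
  j ∨ ¬h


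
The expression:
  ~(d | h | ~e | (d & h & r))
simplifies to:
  e & ~d & ~h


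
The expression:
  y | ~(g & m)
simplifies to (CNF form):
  y | ~g | ~m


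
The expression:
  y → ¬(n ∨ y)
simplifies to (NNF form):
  ¬y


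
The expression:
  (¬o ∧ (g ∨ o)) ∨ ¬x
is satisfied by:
  {g: True, o: False, x: False}
  {o: False, x: False, g: False}
  {g: True, o: True, x: False}
  {o: True, g: False, x: False}
  {x: True, g: True, o: False}


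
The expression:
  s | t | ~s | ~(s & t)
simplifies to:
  True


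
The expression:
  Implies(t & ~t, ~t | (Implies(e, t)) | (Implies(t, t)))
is always true.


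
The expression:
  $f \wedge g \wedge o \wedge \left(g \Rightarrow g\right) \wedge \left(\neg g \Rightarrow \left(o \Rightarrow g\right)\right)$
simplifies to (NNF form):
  $f \wedge g \wedge o$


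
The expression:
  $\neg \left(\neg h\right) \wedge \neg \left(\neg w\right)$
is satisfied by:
  {h: True, w: True}


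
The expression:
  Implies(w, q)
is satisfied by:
  {q: True, w: False}
  {w: False, q: False}
  {w: True, q: True}


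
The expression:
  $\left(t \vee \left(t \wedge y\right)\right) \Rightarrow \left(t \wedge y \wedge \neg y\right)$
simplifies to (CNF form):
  $\neg t$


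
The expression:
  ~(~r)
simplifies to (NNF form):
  r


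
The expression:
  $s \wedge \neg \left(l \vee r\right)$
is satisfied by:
  {s: True, r: False, l: False}


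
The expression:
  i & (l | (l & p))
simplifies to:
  i & l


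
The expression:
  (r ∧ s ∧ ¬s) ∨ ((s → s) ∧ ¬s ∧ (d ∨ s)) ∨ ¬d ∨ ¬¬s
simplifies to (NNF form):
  True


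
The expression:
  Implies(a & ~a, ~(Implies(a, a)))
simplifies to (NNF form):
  True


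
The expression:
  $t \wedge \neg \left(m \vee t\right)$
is never true.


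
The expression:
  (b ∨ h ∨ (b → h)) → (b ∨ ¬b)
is always true.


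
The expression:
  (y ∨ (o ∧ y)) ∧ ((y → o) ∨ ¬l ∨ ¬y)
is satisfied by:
  {o: True, y: True, l: False}
  {y: True, l: False, o: False}
  {o: True, l: True, y: True}


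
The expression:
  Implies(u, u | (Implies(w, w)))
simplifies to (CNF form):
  True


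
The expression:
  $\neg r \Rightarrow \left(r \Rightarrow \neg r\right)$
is always true.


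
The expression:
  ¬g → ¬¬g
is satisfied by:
  {g: True}


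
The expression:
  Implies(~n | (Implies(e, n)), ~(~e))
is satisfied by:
  {e: True}


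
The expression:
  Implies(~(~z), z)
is always true.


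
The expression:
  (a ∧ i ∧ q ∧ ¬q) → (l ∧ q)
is always true.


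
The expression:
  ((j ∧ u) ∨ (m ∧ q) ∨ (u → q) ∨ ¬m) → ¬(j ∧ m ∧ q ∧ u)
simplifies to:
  ¬j ∨ ¬m ∨ ¬q ∨ ¬u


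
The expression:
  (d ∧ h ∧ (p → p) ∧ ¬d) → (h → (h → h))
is always true.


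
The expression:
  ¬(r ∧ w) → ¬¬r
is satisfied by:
  {r: True}


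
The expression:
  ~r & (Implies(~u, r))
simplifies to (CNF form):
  u & ~r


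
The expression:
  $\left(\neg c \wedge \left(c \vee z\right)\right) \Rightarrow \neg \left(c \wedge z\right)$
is always true.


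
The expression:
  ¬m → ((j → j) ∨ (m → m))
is always true.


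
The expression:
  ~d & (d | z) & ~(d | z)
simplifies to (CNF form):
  False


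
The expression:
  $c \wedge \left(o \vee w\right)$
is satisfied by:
  {c: True, o: True, w: True}
  {c: True, o: True, w: False}
  {c: True, w: True, o: False}


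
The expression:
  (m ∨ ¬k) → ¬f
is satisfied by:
  {k: True, m: False, f: False}
  {m: False, f: False, k: False}
  {k: True, m: True, f: False}
  {m: True, k: False, f: False}
  {f: True, k: True, m: False}


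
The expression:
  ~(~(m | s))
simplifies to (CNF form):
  m | s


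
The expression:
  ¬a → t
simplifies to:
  a ∨ t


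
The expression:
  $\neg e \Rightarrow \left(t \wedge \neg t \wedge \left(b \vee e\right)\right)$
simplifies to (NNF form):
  $e$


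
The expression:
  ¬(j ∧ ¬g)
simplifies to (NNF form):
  g ∨ ¬j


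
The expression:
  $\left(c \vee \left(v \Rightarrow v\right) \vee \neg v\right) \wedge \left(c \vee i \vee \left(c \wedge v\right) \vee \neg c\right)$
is always true.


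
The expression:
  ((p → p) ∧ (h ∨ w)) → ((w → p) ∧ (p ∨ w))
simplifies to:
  p ∨ (¬h ∧ ¬w)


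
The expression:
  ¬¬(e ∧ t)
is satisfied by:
  {t: True, e: True}


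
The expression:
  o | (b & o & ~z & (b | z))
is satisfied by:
  {o: True}


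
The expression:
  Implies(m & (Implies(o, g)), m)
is always true.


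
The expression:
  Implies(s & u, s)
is always true.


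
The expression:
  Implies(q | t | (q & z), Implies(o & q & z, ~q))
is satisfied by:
  {o: False, q: False, z: False}
  {z: True, o: False, q: False}
  {q: True, o: False, z: False}
  {z: True, q: True, o: False}
  {o: True, z: False, q: False}
  {z: True, o: True, q: False}
  {q: True, o: True, z: False}


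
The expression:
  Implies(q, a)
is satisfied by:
  {a: True, q: False}
  {q: False, a: False}
  {q: True, a: True}


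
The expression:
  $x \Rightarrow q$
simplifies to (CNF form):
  $q \vee \neg x$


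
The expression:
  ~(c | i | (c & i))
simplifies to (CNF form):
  ~c & ~i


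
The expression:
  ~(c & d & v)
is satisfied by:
  {v: False, d: False, c: False}
  {c: True, v: False, d: False}
  {d: True, v: False, c: False}
  {c: True, d: True, v: False}
  {v: True, c: False, d: False}
  {c: True, v: True, d: False}
  {d: True, v: True, c: False}


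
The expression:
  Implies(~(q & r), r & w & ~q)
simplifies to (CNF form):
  r & (q | w)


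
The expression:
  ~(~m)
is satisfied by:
  {m: True}


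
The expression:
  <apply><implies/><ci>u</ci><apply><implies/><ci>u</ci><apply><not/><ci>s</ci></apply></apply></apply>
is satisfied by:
  {s: False, u: False}
  {u: True, s: False}
  {s: True, u: False}


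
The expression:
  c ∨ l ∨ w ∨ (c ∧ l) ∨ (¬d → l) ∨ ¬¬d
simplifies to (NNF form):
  c ∨ d ∨ l ∨ w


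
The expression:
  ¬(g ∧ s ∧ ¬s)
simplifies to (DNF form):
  True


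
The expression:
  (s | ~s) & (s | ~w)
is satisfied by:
  {s: True, w: False}
  {w: False, s: False}
  {w: True, s: True}


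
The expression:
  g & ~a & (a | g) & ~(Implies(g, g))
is never true.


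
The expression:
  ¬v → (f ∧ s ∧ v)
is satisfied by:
  {v: True}


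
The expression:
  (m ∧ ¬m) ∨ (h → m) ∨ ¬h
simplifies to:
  m ∨ ¬h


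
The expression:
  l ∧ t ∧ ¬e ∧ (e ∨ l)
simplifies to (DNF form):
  l ∧ t ∧ ¬e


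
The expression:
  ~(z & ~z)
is always true.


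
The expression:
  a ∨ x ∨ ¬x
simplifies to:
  True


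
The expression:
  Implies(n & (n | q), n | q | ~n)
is always true.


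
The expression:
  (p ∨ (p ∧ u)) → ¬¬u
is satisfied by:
  {u: True, p: False}
  {p: False, u: False}
  {p: True, u: True}


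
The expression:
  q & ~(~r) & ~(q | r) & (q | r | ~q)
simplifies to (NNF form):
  False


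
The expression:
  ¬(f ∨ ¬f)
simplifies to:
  False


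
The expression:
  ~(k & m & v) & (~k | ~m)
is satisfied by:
  {k: False, m: False}
  {m: True, k: False}
  {k: True, m: False}


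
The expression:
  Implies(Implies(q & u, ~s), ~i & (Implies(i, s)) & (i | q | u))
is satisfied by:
  {u: True, q: True, s: True, i: False}
  {u: True, q: True, s: False, i: False}
  {u: True, s: True, q: False, i: False}
  {u: True, s: False, q: False, i: False}
  {q: True, s: True, u: False, i: False}
  {q: True, s: False, u: False, i: False}
  {i: True, u: True, q: True, s: True}


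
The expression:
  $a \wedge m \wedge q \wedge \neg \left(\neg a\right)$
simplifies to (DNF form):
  $a \wedge m \wedge q$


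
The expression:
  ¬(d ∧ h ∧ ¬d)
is always true.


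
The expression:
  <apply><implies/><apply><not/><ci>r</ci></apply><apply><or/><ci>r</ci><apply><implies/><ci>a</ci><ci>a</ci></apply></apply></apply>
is always true.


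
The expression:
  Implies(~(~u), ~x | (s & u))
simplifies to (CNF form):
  s | ~u | ~x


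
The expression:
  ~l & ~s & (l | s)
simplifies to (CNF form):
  False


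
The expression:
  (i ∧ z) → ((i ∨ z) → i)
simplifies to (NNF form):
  True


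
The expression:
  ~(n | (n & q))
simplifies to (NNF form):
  ~n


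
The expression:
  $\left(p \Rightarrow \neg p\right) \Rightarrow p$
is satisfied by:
  {p: True}


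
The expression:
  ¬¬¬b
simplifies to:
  ¬b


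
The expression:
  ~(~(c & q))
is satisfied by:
  {c: True, q: True}


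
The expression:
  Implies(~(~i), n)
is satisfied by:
  {n: True, i: False}
  {i: False, n: False}
  {i: True, n: True}


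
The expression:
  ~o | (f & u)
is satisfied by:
  {u: True, f: True, o: False}
  {u: True, f: False, o: False}
  {f: True, u: False, o: False}
  {u: False, f: False, o: False}
  {u: True, o: True, f: True}


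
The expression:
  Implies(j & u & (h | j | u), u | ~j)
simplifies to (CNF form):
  True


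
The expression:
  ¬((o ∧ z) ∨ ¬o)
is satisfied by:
  {o: True, z: False}


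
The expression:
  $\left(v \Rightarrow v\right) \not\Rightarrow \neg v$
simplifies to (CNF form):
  $v$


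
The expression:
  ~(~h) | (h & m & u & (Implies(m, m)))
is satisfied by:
  {h: True}


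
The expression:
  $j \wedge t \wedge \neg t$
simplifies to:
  $\text{False}$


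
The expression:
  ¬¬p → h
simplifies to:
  h ∨ ¬p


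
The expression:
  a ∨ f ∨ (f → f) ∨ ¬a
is always true.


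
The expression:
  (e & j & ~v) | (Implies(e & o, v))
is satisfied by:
  {v: True, j: True, e: False, o: False}
  {v: True, j: False, e: False, o: False}
  {j: True, v: False, e: False, o: False}
  {v: False, j: False, e: False, o: False}
  {o: True, v: True, j: True, e: False}
  {o: True, v: True, j: False, e: False}
  {o: True, j: True, v: False, e: False}
  {o: True, j: False, v: False, e: False}
  {v: True, e: True, j: True, o: False}
  {v: True, e: True, j: False, o: False}
  {e: True, j: True, v: False, o: False}
  {e: True, v: False, j: False, o: False}
  {o: True, e: True, v: True, j: True}
  {o: True, e: True, v: True, j: False}
  {o: True, e: True, j: True, v: False}


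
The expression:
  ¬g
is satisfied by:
  {g: False}


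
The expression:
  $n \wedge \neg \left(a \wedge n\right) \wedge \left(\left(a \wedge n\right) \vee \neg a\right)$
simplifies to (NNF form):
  $n \wedge \neg a$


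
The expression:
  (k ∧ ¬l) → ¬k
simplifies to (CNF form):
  l ∨ ¬k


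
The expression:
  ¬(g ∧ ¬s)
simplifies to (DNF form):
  s ∨ ¬g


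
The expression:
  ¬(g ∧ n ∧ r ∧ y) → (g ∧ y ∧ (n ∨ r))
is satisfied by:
  {g: True, y: True, r: True, n: True}
  {g: True, y: True, r: True, n: False}
  {g: True, y: True, n: True, r: False}


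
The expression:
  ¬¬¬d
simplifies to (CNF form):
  ¬d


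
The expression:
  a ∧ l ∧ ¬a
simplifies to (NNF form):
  False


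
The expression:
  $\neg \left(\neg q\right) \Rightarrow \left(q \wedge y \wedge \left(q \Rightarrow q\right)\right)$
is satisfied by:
  {y: True, q: False}
  {q: False, y: False}
  {q: True, y: True}


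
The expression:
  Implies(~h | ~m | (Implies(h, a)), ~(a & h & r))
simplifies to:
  ~a | ~h | ~r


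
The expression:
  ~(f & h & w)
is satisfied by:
  {w: False, h: False, f: False}
  {f: True, w: False, h: False}
  {h: True, w: False, f: False}
  {f: True, h: True, w: False}
  {w: True, f: False, h: False}
  {f: True, w: True, h: False}
  {h: True, w: True, f: False}


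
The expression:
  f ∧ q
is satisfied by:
  {f: True, q: True}


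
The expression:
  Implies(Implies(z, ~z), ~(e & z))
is always true.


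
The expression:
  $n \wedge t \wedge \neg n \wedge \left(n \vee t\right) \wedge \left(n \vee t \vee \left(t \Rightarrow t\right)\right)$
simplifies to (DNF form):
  $\text{False}$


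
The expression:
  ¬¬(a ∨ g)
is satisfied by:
  {a: True, g: True}
  {a: True, g: False}
  {g: True, a: False}


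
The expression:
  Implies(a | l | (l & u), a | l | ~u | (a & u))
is always true.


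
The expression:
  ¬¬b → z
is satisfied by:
  {z: True, b: False}
  {b: False, z: False}
  {b: True, z: True}


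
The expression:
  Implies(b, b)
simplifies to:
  True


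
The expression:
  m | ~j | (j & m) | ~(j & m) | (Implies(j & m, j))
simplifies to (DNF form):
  True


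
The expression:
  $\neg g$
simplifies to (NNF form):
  $\neg g$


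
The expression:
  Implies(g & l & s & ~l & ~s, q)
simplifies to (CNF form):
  True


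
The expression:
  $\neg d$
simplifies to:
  $\neg d$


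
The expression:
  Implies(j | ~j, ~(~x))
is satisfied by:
  {x: True}


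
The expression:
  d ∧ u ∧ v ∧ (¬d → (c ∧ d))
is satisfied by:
  {u: True, d: True, v: True}


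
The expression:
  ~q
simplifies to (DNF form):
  ~q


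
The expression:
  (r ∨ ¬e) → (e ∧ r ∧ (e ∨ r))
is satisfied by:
  {e: True}


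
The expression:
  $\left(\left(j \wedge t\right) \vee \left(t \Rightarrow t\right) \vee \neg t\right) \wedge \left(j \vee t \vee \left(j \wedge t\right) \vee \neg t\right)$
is always true.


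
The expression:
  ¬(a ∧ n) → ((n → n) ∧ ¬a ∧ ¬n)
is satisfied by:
  {a: False, n: False}
  {n: True, a: True}


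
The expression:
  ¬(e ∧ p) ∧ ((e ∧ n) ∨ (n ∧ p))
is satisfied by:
  {e: True, n: True, p: False}
  {p: True, n: True, e: False}


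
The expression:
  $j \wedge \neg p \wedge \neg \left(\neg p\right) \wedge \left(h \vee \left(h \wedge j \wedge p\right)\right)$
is never true.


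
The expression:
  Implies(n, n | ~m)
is always true.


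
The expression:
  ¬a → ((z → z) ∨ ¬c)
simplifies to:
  True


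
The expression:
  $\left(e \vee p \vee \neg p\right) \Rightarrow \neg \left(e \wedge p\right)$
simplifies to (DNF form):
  $\neg e \vee \neg p$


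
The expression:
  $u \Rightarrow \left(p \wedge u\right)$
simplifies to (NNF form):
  $p \vee \neg u$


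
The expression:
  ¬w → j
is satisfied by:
  {w: True, j: True}
  {w: True, j: False}
  {j: True, w: False}


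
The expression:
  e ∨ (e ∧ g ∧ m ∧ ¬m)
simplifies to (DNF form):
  e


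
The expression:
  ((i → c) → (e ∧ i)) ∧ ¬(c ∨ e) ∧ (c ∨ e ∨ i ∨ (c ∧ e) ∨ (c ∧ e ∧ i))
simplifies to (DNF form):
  i ∧ ¬c ∧ ¬e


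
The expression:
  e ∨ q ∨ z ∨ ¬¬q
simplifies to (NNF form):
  e ∨ q ∨ z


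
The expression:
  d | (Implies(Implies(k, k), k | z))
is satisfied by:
  {d: True, k: True, z: True}
  {d: True, k: True, z: False}
  {d: True, z: True, k: False}
  {d: True, z: False, k: False}
  {k: True, z: True, d: False}
  {k: True, z: False, d: False}
  {z: True, k: False, d: False}


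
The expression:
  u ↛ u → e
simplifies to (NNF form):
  True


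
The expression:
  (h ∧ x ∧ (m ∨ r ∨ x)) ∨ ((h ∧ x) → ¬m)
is always true.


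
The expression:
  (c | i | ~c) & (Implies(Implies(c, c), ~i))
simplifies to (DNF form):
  ~i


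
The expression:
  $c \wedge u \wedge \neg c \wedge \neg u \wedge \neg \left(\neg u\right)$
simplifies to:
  $\text{False}$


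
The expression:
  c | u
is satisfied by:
  {c: True, u: True}
  {c: True, u: False}
  {u: True, c: False}


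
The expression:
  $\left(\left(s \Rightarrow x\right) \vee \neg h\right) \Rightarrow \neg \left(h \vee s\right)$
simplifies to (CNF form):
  $\left(h \vee \neg s\right) \wedge \left(s \vee \neg h\right) \wedge \left(\neg s \vee \neg x\right)$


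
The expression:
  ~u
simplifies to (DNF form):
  ~u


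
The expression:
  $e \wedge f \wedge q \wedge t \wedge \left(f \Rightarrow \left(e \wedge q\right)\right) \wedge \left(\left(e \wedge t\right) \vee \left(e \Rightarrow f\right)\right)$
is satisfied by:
  {t: True, f: True, e: True, q: True}


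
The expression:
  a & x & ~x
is never true.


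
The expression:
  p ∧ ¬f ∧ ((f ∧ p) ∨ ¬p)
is never true.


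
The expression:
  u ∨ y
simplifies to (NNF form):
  u ∨ y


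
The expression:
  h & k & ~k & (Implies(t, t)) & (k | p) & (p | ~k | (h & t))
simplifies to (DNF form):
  False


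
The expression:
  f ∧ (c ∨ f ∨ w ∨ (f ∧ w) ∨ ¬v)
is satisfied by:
  {f: True}


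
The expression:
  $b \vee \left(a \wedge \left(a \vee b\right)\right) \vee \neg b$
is always true.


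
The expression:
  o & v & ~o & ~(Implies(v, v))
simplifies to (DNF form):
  False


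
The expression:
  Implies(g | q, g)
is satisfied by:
  {g: True, q: False}
  {q: False, g: False}
  {q: True, g: True}


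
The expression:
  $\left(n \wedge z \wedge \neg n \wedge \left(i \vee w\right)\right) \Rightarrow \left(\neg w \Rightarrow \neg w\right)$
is always true.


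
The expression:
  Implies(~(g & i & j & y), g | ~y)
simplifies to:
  g | ~y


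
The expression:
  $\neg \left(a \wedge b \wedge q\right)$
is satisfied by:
  {q: False, a: False, b: False}
  {b: True, q: False, a: False}
  {a: True, q: False, b: False}
  {b: True, a: True, q: False}
  {q: True, b: False, a: False}
  {b: True, q: True, a: False}
  {a: True, q: True, b: False}


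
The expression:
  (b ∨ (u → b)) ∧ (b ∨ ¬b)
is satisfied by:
  {b: True, u: False}
  {u: False, b: False}
  {u: True, b: True}


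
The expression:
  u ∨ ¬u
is always true.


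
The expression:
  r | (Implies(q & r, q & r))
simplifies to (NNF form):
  True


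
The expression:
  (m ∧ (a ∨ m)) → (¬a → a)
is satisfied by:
  {a: True, m: False}
  {m: False, a: False}
  {m: True, a: True}


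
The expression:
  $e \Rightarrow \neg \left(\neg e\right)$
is always true.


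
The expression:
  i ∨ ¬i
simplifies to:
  True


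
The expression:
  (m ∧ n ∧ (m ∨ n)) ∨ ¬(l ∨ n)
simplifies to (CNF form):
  (m ∨ ¬l) ∧ (m ∨ ¬n) ∧ (n ∨ ¬l) ∧ (n ∨ ¬n)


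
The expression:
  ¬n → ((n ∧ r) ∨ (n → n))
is always true.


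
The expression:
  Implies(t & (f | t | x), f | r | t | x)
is always true.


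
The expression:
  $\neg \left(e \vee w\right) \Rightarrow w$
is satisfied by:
  {e: True, w: True}
  {e: True, w: False}
  {w: True, e: False}


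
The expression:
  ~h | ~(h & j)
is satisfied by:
  {h: False, j: False}
  {j: True, h: False}
  {h: True, j: False}


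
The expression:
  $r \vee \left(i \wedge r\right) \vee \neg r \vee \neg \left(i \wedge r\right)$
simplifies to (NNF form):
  $\text{True}$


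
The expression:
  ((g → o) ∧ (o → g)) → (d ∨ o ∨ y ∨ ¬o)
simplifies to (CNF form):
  True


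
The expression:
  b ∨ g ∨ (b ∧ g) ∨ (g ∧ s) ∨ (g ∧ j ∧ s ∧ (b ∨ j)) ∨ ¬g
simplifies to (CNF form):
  True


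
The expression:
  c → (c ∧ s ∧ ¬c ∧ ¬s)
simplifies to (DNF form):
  ¬c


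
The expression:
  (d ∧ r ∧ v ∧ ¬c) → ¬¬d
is always true.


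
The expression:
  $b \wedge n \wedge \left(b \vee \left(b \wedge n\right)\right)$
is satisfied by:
  {b: True, n: True}


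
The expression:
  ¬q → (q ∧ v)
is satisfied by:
  {q: True}


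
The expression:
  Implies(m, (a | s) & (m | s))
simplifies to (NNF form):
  a | s | ~m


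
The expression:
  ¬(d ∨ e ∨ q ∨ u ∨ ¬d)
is never true.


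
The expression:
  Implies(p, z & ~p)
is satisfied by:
  {p: False}


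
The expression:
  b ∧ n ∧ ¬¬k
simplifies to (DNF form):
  b ∧ k ∧ n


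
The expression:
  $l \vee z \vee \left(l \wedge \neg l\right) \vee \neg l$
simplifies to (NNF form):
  $\text{True}$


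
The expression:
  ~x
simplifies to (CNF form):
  ~x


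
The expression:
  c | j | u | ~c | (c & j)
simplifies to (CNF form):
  True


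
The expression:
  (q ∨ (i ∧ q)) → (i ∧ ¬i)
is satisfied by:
  {q: False}


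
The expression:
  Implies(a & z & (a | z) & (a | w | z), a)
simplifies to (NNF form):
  True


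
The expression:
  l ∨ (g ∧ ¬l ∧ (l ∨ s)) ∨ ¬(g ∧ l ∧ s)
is always true.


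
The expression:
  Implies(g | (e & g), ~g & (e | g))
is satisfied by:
  {g: False}


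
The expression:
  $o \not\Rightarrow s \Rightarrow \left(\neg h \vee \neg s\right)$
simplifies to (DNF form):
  $\text{True}$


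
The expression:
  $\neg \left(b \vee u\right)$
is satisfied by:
  {u: False, b: False}


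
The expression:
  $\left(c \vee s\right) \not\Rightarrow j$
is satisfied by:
  {c: True, s: True, j: False}
  {c: True, j: False, s: False}
  {s: True, j: False, c: False}


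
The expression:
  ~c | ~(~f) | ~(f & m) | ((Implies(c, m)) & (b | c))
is always true.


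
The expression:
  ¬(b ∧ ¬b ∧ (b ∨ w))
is always true.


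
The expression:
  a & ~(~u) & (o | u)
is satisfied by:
  {a: True, u: True}


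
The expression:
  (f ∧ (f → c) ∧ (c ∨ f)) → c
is always true.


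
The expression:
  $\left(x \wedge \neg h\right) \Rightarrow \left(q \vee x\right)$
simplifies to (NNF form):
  $\text{True}$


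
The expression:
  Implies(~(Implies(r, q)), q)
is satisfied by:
  {q: True, r: False}
  {r: False, q: False}
  {r: True, q: True}


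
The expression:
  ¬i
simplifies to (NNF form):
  ¬i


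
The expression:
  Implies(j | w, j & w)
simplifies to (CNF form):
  (j | ~j) & (j | ~w) & (w | ~j) & (w | ~w)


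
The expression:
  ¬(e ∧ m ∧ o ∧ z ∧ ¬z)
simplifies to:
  True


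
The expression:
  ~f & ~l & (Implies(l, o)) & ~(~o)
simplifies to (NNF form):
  o & ~f & ~l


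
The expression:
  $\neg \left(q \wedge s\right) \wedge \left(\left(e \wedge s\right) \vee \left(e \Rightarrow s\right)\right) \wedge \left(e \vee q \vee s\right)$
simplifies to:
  $\left(q \vee s\right) \wedge \left(s \vee \neg e\right) \wedge \left(\neg q \vee \neg s\right)$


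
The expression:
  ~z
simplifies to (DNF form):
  ~z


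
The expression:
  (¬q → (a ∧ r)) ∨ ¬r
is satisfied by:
  {a: True, q: True, r: False}
  {a: True, q: False, r: False}
  {q: True, a: False, r: False}
  {a: False, q: False, r: False}
  {r: True, a: True, q: True}
  {r: True, a: True, q: False}
  {r: True, q: True, a: False}


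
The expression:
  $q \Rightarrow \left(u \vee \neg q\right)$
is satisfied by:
  {u: True, q: False}
  {q: False, u: False}
  {q: True, u: True}


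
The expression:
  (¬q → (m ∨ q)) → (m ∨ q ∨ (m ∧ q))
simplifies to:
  True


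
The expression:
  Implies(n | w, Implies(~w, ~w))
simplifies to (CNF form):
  True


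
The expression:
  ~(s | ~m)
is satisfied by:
  {m: True, s: False}


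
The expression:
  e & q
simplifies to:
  e & q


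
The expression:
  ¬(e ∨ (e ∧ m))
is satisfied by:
  {e: False}


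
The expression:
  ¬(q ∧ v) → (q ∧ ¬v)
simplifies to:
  q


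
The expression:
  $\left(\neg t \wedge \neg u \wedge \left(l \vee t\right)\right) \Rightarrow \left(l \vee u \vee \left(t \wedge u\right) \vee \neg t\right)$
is always true.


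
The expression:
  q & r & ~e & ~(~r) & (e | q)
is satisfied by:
  {r: True, q: True, e: False}


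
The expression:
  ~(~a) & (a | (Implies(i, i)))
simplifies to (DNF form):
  a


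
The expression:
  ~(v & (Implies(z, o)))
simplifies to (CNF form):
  (z | ~v) & (~o | ~v)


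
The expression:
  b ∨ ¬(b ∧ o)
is always true.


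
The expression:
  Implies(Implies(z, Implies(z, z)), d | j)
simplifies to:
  d | j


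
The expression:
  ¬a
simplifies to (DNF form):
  ¬a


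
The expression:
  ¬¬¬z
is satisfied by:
  {z: False}


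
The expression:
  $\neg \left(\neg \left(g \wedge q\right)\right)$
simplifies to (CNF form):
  $g \wedge q$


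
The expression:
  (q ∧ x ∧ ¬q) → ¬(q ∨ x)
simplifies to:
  True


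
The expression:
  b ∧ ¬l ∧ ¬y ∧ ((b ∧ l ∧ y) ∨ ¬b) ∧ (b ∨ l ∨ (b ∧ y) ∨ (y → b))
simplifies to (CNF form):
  False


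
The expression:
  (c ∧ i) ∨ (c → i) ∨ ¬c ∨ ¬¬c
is always true.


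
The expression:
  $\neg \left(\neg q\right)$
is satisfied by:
  {q: True}


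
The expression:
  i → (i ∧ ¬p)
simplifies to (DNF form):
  ¬i ∨ ¬p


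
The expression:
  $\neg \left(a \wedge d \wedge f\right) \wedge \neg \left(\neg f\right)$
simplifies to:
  $f \wedge \left(\neg a \vee \neg d\right)$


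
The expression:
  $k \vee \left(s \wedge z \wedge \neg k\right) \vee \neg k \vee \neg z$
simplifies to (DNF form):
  $\text{True}$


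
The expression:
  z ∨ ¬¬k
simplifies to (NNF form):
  k ∨ z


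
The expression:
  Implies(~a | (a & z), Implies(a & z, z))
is always true.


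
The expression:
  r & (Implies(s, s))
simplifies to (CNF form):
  r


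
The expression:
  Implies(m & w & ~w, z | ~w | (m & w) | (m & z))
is always true.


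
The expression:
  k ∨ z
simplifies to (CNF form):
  k ∨ z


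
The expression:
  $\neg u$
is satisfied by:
  {u: False}


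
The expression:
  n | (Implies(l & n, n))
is always true.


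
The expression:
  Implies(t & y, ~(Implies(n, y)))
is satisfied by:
  {t: False, y: False}
  {y: True, t: False}
  {t: True, y: False}


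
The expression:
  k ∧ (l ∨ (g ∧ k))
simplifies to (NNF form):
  k ∧ (g ∨ l)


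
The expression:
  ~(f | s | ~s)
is never true.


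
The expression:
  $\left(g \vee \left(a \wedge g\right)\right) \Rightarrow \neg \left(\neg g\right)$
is always true.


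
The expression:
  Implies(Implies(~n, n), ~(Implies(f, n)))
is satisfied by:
  {n: False}


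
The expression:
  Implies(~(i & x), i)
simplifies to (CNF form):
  i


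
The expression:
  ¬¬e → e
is always true.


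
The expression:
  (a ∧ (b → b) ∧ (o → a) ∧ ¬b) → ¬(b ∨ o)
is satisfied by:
  {b: True, o: False, a: False}
  {o: False, a: False, b: False}
  {b: True, a: True, o: False}
  {a: True, o: False, b: False}
  {b: True, o: True, a: False}
  {o: True, b: False, a: False}
  {b: True, a: True, o: True}


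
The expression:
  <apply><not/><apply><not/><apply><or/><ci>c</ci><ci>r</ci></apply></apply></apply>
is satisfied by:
  {r: True, c: True}
  {r: True, c: False}
  {c: True, r: False}


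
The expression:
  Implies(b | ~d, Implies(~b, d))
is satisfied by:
  {b: True, d: True}
  {b: True, d: False}
  {d: True, b: False}


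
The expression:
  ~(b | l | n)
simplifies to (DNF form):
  ~b & ~l & ~n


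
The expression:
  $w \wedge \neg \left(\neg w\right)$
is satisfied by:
  {w: True}


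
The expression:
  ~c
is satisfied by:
  {c: False}


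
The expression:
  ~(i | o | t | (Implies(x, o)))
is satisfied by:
  {x: True, o: False, t: False, i: False}


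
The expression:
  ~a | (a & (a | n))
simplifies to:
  True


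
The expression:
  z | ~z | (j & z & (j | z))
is always true.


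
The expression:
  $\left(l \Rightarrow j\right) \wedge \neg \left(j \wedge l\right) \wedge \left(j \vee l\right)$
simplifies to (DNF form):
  $j \wedge \neg l$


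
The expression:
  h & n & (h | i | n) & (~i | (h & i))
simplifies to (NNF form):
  h & n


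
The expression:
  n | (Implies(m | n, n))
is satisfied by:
  {n: True, m: False}
  {m: False, n: False}
  {m: True, n: True}


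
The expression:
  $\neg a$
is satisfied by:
  {a: False}


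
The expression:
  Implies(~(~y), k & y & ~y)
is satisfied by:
  {y: False}


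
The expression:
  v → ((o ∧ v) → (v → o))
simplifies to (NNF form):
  True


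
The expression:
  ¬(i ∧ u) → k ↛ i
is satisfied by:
  {k: True, u: True, i: False}
  {k: True, u: False, i: False}
  {i: True, k: True, u: True}
  {i: True, u: True, k: False}


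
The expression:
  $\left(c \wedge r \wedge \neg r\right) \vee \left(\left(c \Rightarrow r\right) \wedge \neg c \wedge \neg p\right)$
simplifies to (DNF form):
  $\neg c \wedge \neg p$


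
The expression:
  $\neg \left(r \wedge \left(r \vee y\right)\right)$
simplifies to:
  $\neg r$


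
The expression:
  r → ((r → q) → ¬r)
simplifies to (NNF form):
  ¬q ∨ ¬r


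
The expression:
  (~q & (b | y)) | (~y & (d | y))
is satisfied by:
  {d: True, b: True, y: False, q: False}
  {d: True, y: False, b: False, q: False}
  {b: True, d: False, y: False, q: False}
  {d: True, b: True, y: True, q: False}
  {d: True, y: True, b: False, q: False}
  {b: True, y: True, d: False, q: False}
  {y: True, d: False, b: False, q: False}
  {q: True, b: True, d: True, y: False}
  {q: True, d: True, y: False, b: False}


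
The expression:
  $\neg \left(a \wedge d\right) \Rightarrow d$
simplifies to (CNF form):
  $d$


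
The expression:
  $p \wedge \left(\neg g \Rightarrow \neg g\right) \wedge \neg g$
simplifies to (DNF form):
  $p \wedge \neg g$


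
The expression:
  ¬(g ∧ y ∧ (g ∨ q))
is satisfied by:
  {g: False, y: False}
  {y: True, g: False}
  {g: True, y: False}


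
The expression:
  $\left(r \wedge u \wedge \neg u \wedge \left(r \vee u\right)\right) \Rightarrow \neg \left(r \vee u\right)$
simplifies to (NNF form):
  $\text{True}$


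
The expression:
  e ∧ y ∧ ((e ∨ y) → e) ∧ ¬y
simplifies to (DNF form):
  False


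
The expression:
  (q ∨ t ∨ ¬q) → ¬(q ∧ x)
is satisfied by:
  {q: False, x: False}
  {x: True, q: False}
  {q: True, x: False}


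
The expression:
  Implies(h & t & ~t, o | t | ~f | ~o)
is always true.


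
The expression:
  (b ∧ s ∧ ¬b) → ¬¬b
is always true.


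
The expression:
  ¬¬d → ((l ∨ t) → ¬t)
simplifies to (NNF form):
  ¬d ∨ ¬t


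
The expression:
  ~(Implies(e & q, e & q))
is never true.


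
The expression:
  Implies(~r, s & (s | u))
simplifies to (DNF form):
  r | s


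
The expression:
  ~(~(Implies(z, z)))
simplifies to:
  True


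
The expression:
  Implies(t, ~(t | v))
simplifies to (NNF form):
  ~t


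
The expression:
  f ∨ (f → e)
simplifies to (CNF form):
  True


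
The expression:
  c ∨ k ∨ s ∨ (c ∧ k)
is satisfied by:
  {k: True, c: True, s: True}
  {k: True, c: True, s: False}
  {k: True, s: True, c: False}
  {k: True, s: False, c: False}
  {c: True, s: True, k: False}
  {c: True, s: False, k: False}
  {s: True, c: False, k: False}


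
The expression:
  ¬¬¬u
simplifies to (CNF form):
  ¬u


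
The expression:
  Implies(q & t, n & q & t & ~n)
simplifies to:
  ~q | ~t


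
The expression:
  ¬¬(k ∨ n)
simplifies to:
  k ∨ n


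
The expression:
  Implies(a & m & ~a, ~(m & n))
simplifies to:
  True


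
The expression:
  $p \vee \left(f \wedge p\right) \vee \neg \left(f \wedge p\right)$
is always true.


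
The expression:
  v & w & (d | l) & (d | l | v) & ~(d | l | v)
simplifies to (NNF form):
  False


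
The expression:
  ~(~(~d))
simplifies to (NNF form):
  ~d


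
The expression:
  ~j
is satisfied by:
  {j: False}


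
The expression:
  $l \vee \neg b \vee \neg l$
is always true.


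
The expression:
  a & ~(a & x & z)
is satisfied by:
  {a: True, z: False, x: False}
  {a: True, x: True, z: False}
  {a: True, z: True, x: False}


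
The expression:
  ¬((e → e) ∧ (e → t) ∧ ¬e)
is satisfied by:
  {e: True}


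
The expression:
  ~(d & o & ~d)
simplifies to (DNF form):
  True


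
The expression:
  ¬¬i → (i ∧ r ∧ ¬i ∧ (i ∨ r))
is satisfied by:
  {i: False}


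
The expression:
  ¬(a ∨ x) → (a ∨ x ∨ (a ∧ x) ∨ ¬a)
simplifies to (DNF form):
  True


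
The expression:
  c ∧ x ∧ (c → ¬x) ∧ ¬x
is never true.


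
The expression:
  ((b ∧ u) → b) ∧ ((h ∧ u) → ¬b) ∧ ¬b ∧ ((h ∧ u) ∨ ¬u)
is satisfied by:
  {h: True, u: False, b: False}
  {u: False, b: False, h: False}
  {h: True, u: True, b: False}


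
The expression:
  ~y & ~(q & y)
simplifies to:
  ~y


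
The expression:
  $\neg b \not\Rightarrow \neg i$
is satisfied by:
  {i: True, b: False}


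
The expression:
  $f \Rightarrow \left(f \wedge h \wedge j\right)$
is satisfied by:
  {j: True, h: True, f: False}
  {j: True, h: False, f: False}
  {h: True, j: False, f: False}
  {j: False, h: False, f: False}
  {f: True, j: True, h: True}


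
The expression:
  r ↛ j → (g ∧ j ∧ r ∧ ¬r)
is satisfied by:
  {j: True, r: False}
  {r: False, j: False}
  {r: True, j: True}


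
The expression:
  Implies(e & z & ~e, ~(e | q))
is always true.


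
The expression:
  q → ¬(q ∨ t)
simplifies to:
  ¬q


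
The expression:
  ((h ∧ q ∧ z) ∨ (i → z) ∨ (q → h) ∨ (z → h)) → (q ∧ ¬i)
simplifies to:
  q ∧ ¬i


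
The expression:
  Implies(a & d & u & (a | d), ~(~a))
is always true.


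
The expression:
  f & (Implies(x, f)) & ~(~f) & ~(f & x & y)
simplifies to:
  f & (~x | ~y)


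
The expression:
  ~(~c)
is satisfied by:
  {c: True}


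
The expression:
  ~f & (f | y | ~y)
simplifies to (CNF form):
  ~f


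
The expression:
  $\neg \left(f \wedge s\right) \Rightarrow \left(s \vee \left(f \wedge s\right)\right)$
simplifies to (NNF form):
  $s$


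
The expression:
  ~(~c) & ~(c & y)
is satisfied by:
  {c: True, y: False}


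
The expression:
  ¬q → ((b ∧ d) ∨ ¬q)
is always true.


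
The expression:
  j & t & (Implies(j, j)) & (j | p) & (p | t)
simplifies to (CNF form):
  j & t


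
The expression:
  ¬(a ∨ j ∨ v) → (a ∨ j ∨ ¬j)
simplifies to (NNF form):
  True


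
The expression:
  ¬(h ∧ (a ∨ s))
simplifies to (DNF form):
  (¬a ∧ ¬s) ∨ ¬h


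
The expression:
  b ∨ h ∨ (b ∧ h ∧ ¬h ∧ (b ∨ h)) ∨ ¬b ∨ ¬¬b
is always true.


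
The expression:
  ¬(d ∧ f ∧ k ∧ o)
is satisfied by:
  {k: False, o: False, d: False, f: False}
  {f: True, k: False, o: False, d: False}
  {d: True, k: False, o: False, f: False}
  {f: True, d: True, k: False, o: False}
  {o: True, f: False, k: False, d: False}
  {f: True, o: True, k: False, d: False}
  {d: True, o: True, f: False, k: False}
  {f: True, d: True, o: True, k: False}
  {k: True, d: False, o: False, f: False}
  {f: True, k: True, d: False, o: False}
  {d: True, k: True, f: False, o: False}
  {f: True, d: True, k: True, o: False}
  {o: True, k: True, d: False, f: False}
  {f: True, o: True, k: True, d: False}
  {d: True, o: True, k: True, f: False}


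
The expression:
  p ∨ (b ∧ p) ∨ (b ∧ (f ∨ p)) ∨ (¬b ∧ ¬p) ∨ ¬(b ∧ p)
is always true.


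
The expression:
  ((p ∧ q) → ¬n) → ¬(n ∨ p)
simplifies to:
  (n ∨ ¬p) ∧ (p ∨ ¬n) ∧ (q ∨ ¬p)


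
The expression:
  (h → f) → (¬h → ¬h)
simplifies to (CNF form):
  True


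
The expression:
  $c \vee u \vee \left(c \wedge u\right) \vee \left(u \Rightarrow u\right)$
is always true.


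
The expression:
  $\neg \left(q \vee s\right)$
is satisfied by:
  {q: False, s: False}


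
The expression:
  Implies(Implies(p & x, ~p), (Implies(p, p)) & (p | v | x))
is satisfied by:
  {x: True, v: True, p: True}
  {x: True, v: True, p: False}
  {x: True, p: True, v: False}
  {x: True, p: False, v: False}
  {v: True, p: True, x: False}
  {v: True, p: False, x: False}
  {p: True, v: False, x: False}


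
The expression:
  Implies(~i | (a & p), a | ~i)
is always true.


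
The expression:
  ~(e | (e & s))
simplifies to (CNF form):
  ~e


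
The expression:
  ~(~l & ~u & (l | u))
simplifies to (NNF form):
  True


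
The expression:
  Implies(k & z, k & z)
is always true.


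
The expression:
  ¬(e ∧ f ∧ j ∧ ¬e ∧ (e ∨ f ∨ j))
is always true.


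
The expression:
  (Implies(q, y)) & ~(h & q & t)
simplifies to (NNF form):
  ~q | (y & ~h) | (y & ~t)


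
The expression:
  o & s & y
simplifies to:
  o & s & y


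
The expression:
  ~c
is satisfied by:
  {c: False}


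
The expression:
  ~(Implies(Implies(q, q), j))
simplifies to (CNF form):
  ~j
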